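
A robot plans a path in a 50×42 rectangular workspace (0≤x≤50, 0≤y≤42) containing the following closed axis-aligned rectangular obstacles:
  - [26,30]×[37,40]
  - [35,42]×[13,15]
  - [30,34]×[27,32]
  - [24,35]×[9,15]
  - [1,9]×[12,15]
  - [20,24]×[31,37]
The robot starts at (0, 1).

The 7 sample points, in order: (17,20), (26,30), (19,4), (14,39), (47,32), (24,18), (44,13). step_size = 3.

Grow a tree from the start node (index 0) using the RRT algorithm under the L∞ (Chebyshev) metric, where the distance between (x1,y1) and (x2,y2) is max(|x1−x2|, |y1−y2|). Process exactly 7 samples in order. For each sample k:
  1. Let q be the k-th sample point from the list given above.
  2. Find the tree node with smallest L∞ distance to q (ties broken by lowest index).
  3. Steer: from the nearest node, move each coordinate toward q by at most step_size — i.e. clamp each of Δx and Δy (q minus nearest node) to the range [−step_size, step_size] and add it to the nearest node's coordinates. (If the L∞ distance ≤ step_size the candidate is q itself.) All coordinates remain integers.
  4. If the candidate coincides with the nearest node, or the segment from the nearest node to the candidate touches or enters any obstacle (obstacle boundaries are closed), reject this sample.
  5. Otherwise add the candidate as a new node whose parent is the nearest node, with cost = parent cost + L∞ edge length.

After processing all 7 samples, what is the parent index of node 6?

1. q=(17,20) nearest=0 d=19 new=(3,4) → add node 1 parent=0 cost=3
2. q=(26,30) nearest=1 d=26 new=(6,7) → add node 2 parent=1 cost=6
3. q=(19,4) nearest=2 d=13 new=(9,4) → add node 3 parent=2 cost=9
4. q=(14,39) nearest=2 d=32 new=(9,10) → add node 4 parent=2 cost=9
5. q=(47,32) nearest=3 d=38 new=(12,7) → add node 5 parent=3 cost=12
6. q=(24,18) nearest=5 d=12 new=(15,10) → add node 6 parent=5 cost=15
7. q=(44,13) nearest=6 d=29 new=(18,13) → add node 7 parent=6 cost=18

Parent of node 6: 5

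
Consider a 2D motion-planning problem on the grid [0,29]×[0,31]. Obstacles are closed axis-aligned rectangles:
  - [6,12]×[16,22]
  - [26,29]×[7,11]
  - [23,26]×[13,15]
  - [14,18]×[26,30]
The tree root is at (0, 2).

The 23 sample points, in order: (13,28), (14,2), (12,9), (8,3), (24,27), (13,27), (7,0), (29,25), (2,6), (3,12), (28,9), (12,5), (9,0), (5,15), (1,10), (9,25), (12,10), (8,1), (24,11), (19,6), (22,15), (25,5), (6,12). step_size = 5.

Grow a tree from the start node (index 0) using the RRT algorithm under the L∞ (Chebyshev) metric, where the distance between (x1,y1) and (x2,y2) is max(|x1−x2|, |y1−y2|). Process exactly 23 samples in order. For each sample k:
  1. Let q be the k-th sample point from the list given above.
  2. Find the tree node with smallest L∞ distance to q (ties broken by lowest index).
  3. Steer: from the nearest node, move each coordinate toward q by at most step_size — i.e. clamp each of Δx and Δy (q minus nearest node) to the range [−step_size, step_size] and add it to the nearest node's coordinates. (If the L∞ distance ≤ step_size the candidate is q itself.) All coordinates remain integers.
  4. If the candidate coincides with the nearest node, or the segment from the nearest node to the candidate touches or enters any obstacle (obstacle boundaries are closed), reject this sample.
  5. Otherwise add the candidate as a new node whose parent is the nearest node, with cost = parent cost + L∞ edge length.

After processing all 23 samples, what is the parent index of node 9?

Parent of node 9: 1

1. q=(13,28) nearest=0 d=26 new=(5,7) → add node 1 parent=0 cost=5
2. q=(14,2) nearest=1 d=9 new=(10,2) → add node 2 parent=1 cost=10
3. q=(12,9) nearest=1 d=7 new=(10,9) → add node 3 parent=1 cost=10
4. q=(8,3) nearest=2 d=2 new=(8,3) → add node 4 parent=2 cost=12
5. q=(24,27) nearest=3 d=18 new=(15,14) → add node 5 parent=3 cost=15
6. q=(13,27) nearest=5 d=13 new=(13,19) → add node 6 parent=5 cost=20
7. q=(7,0) nearest=2 d=3 new=(7,0) → add node 7 parent=2 cost=13
8. q=(29,25) nearest=5 d=14 new=(20,19) → add node 8 parent=5 cost=20
9. q=(2,6) nearest=1 d=3 new=(2,6) → add node 9 parent=1 cost=8
10. q=(3,12) nearest=1 d=5 new=(3,12) → add node 10 parent=1 cost=10
11. q=(28,9) nearest=8 d=10 new=(25,14) → blocked by [23,26]×[13,15], reject
12. q=(12,5) nearest=2 d=3 new=(12,5) → add node 11 parent=2 cost=13
13. q=(9,0) nearest=2 d=2 new=(9,0) → add node 12 parent=2 cost=12
14. q=(5,15) nearest=10 d=3 new=(5,15) → add node 13 parent=10 cost=13
15. q=(1,10) nearest=10 d=2 new=(1,10) → add node 14 parent=10 cost=12
16. q=(9,25) nearest=6 d=6 new=(9,24) → blocked by [6,12]×[16,22], reject
17. q=(12,10) nearest=3 d=2 new=(12,10) → add node 15 parent=3 cost=12
18. q=(8,1) nearest=7 d=1 new=(8,1) → add node 16 parent=7 cost=14
19. q=(24,11) nearest=8 d=8 new=(24,14) → blocked by [23,26]×[13,15], reject
20. q=(19,6) nearest=11 d=7 new=(17,6) → add node 17 parent=11 cost=18
21. q=(22,15) nearest=8 d=4 new=(22,15) → add node 18 parent=8 cost=24
22. q=(25,5) nearest=17 d=8 new=(22,5) → add node 19 parent=17 cost=23
23. q=(6,12) nearest=10 d=3 new=(6,12) → add node 20 parent=10 cost=13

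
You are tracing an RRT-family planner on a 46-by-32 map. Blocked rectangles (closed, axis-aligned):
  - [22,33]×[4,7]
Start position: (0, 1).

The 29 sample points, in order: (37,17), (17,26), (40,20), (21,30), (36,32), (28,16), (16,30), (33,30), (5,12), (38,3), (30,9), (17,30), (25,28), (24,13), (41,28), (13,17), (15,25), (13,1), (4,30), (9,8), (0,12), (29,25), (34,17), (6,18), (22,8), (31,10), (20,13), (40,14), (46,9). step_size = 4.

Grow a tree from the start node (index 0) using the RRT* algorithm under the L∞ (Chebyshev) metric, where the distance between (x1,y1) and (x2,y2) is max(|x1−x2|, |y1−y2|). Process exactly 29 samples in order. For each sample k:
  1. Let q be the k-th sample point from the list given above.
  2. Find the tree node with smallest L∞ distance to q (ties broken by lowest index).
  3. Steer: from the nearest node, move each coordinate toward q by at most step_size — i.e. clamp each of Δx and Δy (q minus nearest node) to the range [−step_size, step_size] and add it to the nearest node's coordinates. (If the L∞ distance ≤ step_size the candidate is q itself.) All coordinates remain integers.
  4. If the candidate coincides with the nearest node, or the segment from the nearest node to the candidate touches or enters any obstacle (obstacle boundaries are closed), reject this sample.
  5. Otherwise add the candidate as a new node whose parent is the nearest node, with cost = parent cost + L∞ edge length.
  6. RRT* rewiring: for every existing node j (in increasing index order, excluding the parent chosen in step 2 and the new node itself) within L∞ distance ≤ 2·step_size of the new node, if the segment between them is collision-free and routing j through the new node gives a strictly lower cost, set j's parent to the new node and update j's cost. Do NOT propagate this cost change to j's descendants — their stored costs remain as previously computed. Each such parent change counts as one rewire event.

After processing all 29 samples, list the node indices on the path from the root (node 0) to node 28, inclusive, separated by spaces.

1. q=(37,17) nearest=0 d=37 new=(4,5) → add node 1 parent=0 cost=4
2. q=(17,26) nearest=1 d=21 new=(8,9) → add node 2 parent=1 cost=8
3. q=(40,20) nearest=2 d=32 new=(12,13) → add node 3 parent=2 cost=12
4. q=(21,30) nearest=3 d=17 new=(16,17) → add node 4 parent=3 cost=16
5. q=(36,32) nearest=4 d=20 new=(20,21) → add node 5 parent=4 cost=20
6. q=(28,16) nearest=5 d=8 new=(24,17) → add node 6 parent=5 cost=24
7. q=(16,30) nearest=5 d=9 new=(16,25) → add node 7 parent=5 cost=24
8. q=(33,30) nearest=5 d=13 new=(24,25) → add node 8 parent=5 cost=24
9. q=(5,12) nearest=2 d=3 new=(5,12) → add node 9 parent=2 cost=11
10. q=(38,3) nearest=6 d=14 new=(28,13) → add node 10 parent=6 cost=28
11. q=(30,9) nearest=10 d=4 new=(30,9) → add node 11 parent=10 cost=32
12. q=(17,30) nearest=7 d=5 new=(17,29) → add node 12 parent=7 cost=28
13. q=(25,28) nearest=8 d=3 new=(25,28) → add node 13 parent=8 cost=27
14. q=(24,13) nearest=6 d=4 new=(24,13) → add node 14 parent=6 cost=28
15. q=(41,28) nearest=10 d=15 new=(32,17) → add node 15 parent=10 cost=32
16. q=(13,17) nearest=4 d=3 new=(13,17) → add node 16 parent=4 cost=19
17. q=(15,25) nearest=7 d=1 new=(15,25) → add node 17 parent=7 cost=25
18. q=(13,1) nearest=2 d=8 new=(12,5) → add node 18 parent=2 cost=12
19. q=(4,30) nearest=17 d=11 new=(11,29) → add node 19 parent=17 cost=29
20. q=(9,8) nearest=2 d=1 new=(9,8) → add node 20 parent=2 cost=9
21. q=(0,12) nearest=9 d=5 new=(1,12) → add node 21 parent=9 cost=15
22. q=(29,25) nearest=13 d=4 new=(29,25) → add node 22 parent=13 cost=31
23. q=(34,17) nearest=15 d=2 new=(34,17) → add node 23 parent=15 cost=34
24. q=(6,18) nearest=3 d=6 new=(8,17) → add node 24 parent=3 cost=16; rewire 17→24 (24<25)
25. q=(22,8) nearest=14 d=5 new=(22,9) → add node 25 parent=14 cost=32
26. q=(31,10) nearest=11 d=1 new=(31,10) → add node 26 parent=11 cost=33
27. q=(20,13) nearest=4 d=4 new=(20,13) → add node 27 parent=4 cost=20; rewire 14→27 (24<28); rewire 25→27 (24<32)
28. q=(40,14) nearest=23 d=6 new=(38,14) → add node 28 parent=23 cost=38
29. q=(46,9) nearest=28 d=8 new=(42,10) → add node 29 parent=28 cost=42

Path: 0 1 2 3 4 5 6 10 15 23 28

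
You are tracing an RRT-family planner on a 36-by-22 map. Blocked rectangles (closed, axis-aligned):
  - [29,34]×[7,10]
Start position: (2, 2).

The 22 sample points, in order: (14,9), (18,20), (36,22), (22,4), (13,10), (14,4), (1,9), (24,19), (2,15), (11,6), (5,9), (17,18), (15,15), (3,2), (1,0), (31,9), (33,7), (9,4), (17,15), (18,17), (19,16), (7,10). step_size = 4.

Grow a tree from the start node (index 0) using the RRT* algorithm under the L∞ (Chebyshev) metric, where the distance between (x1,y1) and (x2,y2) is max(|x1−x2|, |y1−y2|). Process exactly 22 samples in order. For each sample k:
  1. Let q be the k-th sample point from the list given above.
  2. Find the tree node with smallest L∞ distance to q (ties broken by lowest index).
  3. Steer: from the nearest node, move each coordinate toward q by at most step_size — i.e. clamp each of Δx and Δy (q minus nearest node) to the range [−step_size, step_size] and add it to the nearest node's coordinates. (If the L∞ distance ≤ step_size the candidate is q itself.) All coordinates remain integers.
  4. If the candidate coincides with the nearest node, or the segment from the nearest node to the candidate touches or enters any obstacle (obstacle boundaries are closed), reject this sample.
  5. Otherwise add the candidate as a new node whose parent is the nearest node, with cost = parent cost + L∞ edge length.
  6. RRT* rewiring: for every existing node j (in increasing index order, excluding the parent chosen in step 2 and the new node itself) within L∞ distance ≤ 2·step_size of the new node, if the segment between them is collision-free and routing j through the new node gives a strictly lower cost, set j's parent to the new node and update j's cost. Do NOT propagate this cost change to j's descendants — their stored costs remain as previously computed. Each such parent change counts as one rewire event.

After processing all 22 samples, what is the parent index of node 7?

Parent of node 7: 1

1. q=(14,9) nearest=0 d=12 new=(6,6) → add node 1 parent=0 cost=4
2. q=(18,20) nearest=1 d=14 new=(10,10) → add node 2 parent=1 cost=8
3. q=(36,22) nearest=2 d=26 new=(14,14) → add node 3 parent=2 cost=12
4. q=(22,4) nearest=3 d=10 new=(18,10) → add node 4 parent=3 cost=16
5. q=(13,10) nearest=2 d=3 new=(13,10) → add node 5 parent=2 cost=11
6. q=(14,4) nearest=2 d=6 new=(14,6) → add node 6 parent=2 cost=12
7. q=(1,9) nearest=1 d=5 new=(2,9) → add node 7 parent=1 cost=8
8. q=(24,19) nearest=4 d=9 new=(22,14) → add node 8 parent=4 cost=20
9. q=(2,15) nearest=7 d=6 new=(2,13) → add node 9 parent=7 cost=12
10. q=(11,6) nearest=6 d=3 new=(11,6) → add node 10 parent=6 cost=15
11. q=(5,9) nearest=1 d=3 new=(5,9) → add node 11 parent=1 cost=7; rewire 9→11 (11<12); rewire 10→11 (13<15)
12. q=(17,18) nearest=3 d=4 new=(17,18) → add node 12 parent=3 cost=16
13. q=(15,15) nearest=3 d=1 new=(15,15) → add node 13 parent=3 cost=13
14. q=(3,2) nearest=0 d=1 new=(3,2) → add node 14 parent=0 cost=1; rewire 10→14 (9<13)
15. q=(1,0) nearest=0 d=2 new=(1,0) → add node 15 parent=0 cost=2
16. q=(31,9) nearest=8 d=9 new=(26,10) → add node 16 parent=8 cost=24
17. q=(33,7) nearest=16 d=7 new=(30,7) → blocked by [29,34]×[7,10], reject
18. q=(9,4) nearest=10 d=2 new=(9,4) → add node 17 parent=10 cost=11
19. q=(17,15) nearest=13 d=2 new=(17,15) → add node 18 parent=13 cost=15
20. q=(18,17) nearest=12 d=1 new=(18,17) → add node 19 parent=12 cost=17
21. q=(19,16) nearest=19 d=1 new=(19,16) → add node 20 parent=19 cost=18
22. q=(7,10) nearest=11 d=2 new=(7,10) → add node 21 parent=11 cost=9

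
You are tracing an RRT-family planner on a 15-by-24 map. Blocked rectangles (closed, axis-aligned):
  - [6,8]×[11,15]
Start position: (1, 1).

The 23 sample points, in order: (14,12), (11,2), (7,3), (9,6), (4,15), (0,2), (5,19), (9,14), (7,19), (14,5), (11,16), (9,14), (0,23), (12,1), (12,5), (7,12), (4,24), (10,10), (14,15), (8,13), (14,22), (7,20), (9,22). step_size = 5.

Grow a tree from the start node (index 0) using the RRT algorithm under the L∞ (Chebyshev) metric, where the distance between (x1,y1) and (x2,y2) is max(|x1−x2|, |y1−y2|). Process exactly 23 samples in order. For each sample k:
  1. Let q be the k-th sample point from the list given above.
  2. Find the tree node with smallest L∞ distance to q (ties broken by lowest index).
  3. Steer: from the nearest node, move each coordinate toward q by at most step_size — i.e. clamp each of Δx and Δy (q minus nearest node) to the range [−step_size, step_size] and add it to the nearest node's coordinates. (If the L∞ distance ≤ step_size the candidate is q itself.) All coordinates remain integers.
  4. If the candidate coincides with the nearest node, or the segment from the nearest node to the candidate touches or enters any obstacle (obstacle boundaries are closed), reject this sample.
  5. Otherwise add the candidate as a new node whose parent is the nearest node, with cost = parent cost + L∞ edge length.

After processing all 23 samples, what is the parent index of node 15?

Parent of node 15: 12

1. q=(14,12) nearest=0 d=13 new=(6,6) → add node 1 parent=0 cost=5
2. q=(11,2) nearest=1 d=5 new=(11,2) → add node 2 parent=1 cost=10
3. q=(7,3) nearest=1 d=3 new=(7,3) → add node 3 parent=1 cost=8
4. q=(9,6) nearest=1 d=3 new=(9,6) → add node 4 parent=1 cost=8
5. q=(4,15) nearest=1 d=9 new=(4,11) → add node 5 parent=1 cost=10
6. q=(0,2) nearest=0 d=1 new=(0,2) → add node 6 parent=0 cost=1
7. q=(5,19) nearest=5 d=8 new=(5,16) → add node 7 parent=5 cost=15
8. q=(9,14) nearest=7 d=4 new=(9,14) → blocked by [6,8]×[11,15], reject
9. q=(7,19) nearest=7 d=3 new=(7,19) → add node 8 parent=7 cost=18
10. q=(14,5) nearest=2 d=3 new=(14,5) → add node 9 parent=2 cost=13
11. q=(11,16) nearest=8 d=4 new=(11,16) → add node 10 parent=8 cost=22
12. q=(9,14) nearest=10 d=2 new=(9,14) → add node 11 parent=10 cost=24
13. q=(0,23) nearest=7 d=7 new=(0,21) → add node 12 parent=7 cost=20
14. q=(12,1) nearest=2 d=1 new=(12,1) → add node 13 parent=2 cost=11
15. q=(12,5) nearest=9 d=2 new=(12,5) → add node 14 parent=9 cost=15
16. q=(7,12) nearest=11 d=2 new=(7,12) → blocked by [6,8]×[11,15], reject
17. q=(4,24) nearest=12 d=4 new=(4,24) → add node 15 parent=12 cost=24
18. q=(10,10) nearest=1 d=4 new=(10,10) → add node 16 parent=1 cost=9
19. q=(14,15) nearest=10 d=3 new=(14,15) → add node 17 parent=10 cost=25
20. q=(8,13) nearest=11 d=1 new=(8,13) → blocked by [6,8]×[11,15], reject
21. q=(14,22) nearest=10 d=6 new=(14,21) → add node 18 parent=10 cost=27
22. q=(7,20) nearest=8 d=1 new=(7,20) → add node 19 parent=8 cost=19
23. q=(9,22) nearest=19 d=2 new=(9,22) → add node 20 parent=19 cost=21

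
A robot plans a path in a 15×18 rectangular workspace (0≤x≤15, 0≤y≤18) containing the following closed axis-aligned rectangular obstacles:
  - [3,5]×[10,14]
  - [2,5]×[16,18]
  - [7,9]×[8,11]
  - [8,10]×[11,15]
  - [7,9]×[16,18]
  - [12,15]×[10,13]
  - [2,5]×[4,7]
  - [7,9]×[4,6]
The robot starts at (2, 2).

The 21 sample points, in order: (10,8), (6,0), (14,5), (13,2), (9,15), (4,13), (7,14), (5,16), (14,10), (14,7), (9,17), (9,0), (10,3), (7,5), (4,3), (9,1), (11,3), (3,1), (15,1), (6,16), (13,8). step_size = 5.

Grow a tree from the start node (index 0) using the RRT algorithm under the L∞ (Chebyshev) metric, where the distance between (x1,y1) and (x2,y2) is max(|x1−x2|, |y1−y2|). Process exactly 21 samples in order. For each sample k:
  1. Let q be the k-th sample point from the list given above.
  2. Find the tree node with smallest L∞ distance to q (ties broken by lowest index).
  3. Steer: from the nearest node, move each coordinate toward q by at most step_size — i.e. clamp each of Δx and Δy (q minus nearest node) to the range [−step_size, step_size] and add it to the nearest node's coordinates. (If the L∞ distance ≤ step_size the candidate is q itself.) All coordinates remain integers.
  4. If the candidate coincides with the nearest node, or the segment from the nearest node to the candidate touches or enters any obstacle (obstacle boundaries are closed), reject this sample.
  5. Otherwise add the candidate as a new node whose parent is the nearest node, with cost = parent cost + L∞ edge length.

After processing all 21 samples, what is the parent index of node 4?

1. q=(10,8) nearest=0 d=8 new=(7,7) → blocked by [2,5]×[4,7], reject
2. q=(6,0) nearest=0 d=4 new=(6,0) → add node 1 parent=0 cost=4
3. q=(14,5) nearest=1 d=8 new=(11,5) → add node 2 parent=1 cost=9
4. q=(13,2) nearest=2 d=3 new=(13,2) → add node 3 parent=2 cost=12
5. q=(9,15) nearest=2 d=10 new=(9,10) → blocked by [7,9]×[8,11], reject
6. q=(4,13) nearest=2 d=8 new=(6,10) → blocked by [7,9]×[8,11], reject
7. q=(7,14) nearest=2 d=9 new=(7,10) → blocked by [7,9]×[8,11], reject
8. q=(5,16) nearest=2 d=11 new=(6,10) → blocked by [7,9]×[8,11], reject
9. q=(14,10) nearest=2 d=5 new=(14,10) → blocked by [12,15]×[10,13], reject
10. q=(14,7) nearest=2 d=3 new=(14,7) → add node 4 parent=2 cost=12
11. q=(9,17) nearest=4 d=10 new=(9,12) → blocked by [8,10]×[11,15], reject
12. q=(9,0) nearest=1 d=3 new=(9,0) → add node 5 parent=1 cost=7
13. q=(10,3) nearest=2 d=2 new=(10,3) → add node 6 parent=2 cost=11
14. q=(7,5) nearest=6 d=3 new=(7,5) → blocked by [7,9]×[4,6], reject
15. q=(4,3) nearest=0 d=2 new=(4,3) → add node 7 parent=0 cost=2
16. q=(9,1) nearest=5 d=1 new=(9,1) → add node 8 parent=5 cost=8
17. q=(11,3) nearest=6 d=1 new=(11,3) → add node 9 parent=6 cost=12
18. q=(3,1) nearest=0 d=1 new=(3,1) → add node 10 parent=0 cost=1
19. q=(15,1) nearest=3 d=2 new=(15,1) → add node 11 parent=3 cost=14
20. q=(6,16) nearest=4 d=9 new=(9,12) → blocked by [8,10]×[11,15], reject
21. q=(13,8) nearest=4 d=1 new=(13,8) → add node 12 parent=4 cost=13

Parent of node 4: 2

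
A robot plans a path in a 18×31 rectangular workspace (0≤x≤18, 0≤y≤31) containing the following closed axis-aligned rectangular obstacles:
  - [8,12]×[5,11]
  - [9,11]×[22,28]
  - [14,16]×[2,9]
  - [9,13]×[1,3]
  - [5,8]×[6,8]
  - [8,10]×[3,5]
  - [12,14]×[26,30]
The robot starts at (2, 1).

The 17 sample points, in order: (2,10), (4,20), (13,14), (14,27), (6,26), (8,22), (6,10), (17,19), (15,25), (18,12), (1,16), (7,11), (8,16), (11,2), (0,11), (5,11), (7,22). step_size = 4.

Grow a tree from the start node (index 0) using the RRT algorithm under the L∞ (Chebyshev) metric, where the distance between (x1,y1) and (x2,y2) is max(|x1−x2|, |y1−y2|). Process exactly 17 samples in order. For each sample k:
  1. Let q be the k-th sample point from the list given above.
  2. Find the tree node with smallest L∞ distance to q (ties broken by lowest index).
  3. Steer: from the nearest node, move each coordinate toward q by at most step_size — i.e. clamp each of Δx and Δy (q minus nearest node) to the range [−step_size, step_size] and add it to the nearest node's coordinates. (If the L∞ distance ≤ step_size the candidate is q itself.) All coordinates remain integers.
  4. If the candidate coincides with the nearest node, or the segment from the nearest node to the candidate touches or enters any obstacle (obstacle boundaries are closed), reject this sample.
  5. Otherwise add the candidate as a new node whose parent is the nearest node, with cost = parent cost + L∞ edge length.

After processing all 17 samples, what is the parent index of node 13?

1. q=(2,10) nearest=0 d=9 new=(2,5) → add node 1 parent=0 cost=4
2. q=(4,20) nearest=1 d=15 new=(4,9) → add node 2 parent=1 cost=8
3. q=(13,14) nearest=2 d=9 new=(8,13) → add node 3 parent=2 cost=12
4. q=(14,27) nearest=3 d=14 new=(12,17) → add node 4 parent=3 cost=16
5. q=(6,26) nearest=4 d=9 new=(8,21) → add node 5 parent=4 cost=20
6. q=(8,22) nearest=5 d=1 new=(8,22) → add node 6 parent=5 cost=21
7. q=(6,10) nearest=2 d=2 new=(6,10) → add node 7 parent=2 cost=10
8. q=(17,19) nearest=4 d=5 new=(16,19) → add node 8 parent=4 cost=20
9. q=(15,25) nearest=8 d=6 new=(15,23) → add node 9 parent=8 cost=24
10. q=(18,12) nearest=4 d=6 new=(16,13) → add node 10 parent=4 cost=20
11. q=(1,16) nearest=7 d=6 new=(2,14) → add node 11 parent=7 cost=14
12. q=(7,11) nearest=7 d=1 new=(7,11) → add node 12 parent=7 cost=11
13. q=(8,16) nearest=3 d=3 new=(8,16) → add node 13 parent=3 cost=15
14. q=(11,2) nearest=2 d=7 new=(8,5) → blocked by [8,12]×[5,11], reject
15. q=(0,11) nearest=11 d=3 new=(0,11) → add node 14 parent=11 cost=17
16. q=(5,11) nearest=7 d=1 new=(5,11) → add node 15 parent=7 cost=11
17. q=(7,22) nearest=5 d=1 new=(7,22) → add node 16 parent=5 cost=21

Parent of node 13: 3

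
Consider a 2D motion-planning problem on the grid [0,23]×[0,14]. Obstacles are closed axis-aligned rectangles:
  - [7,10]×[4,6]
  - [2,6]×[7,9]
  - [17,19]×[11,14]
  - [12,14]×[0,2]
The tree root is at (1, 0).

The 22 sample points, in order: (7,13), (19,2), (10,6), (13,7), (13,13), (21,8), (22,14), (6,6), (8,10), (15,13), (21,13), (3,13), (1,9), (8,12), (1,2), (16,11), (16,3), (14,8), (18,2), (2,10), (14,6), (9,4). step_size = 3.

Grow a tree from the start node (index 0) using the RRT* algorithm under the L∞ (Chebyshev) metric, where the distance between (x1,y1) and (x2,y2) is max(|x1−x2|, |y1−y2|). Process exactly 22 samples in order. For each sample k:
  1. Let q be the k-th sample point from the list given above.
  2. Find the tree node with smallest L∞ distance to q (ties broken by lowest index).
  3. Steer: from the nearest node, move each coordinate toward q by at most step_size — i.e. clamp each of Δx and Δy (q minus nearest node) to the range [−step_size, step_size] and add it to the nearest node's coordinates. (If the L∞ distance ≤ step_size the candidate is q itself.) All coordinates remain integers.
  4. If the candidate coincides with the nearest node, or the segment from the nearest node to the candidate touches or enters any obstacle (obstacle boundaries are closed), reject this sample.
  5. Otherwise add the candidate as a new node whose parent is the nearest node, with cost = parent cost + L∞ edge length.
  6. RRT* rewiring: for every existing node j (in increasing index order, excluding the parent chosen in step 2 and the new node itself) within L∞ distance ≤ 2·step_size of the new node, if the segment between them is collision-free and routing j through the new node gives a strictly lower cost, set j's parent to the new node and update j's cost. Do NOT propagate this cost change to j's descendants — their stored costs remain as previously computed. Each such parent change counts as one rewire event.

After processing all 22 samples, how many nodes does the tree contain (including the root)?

1. q=(7,13) nearest=0 d=13 new=(4,3) → add node 1 parent=0 cost=3
2. q=(19,2) nearest=1 d=15 new=(7,2) → add node 2 parent=1 cost=6
3. q=(10,6) nearest=2 d=4 new=(10,5) → blocked by [7,10]×[4,6], reject
4. q=(13,7) nearest=2 d=6 new=(10,5) → blocked by [7,10]×[4,6], reject
5. q=(13,13) nearest=1 d=10 new=(7,6) → blocked by [7,10]×[4,6], reject
6. q=(21,8) nearest=2 d=14 new=(10,5) → blocked by [7,10]×[4,6], reject
7. q=(22,14) nearest=2 d=15 new=(10,5) → blocked by [7,10]×[4,6], reject
8. q=(6,6) nearest=1 d=3 new=(6,6) → add node 3 parent=1 cost=6
9. q=(8,10) nearest=3 d=4 new=(8,9) → add node 4 parent=3 cost=9
10. q=(15,13) nearest=4 d=7 new=(11,12) → add node 5 parent=4 cost=12
11. q=(21,13) nearest=5 d=10 new=(14,13) → add node 6 parent=5 cost=15
12. q=(3,13) nearest=4 d=5 new=(5,12) → add node 7 parent=4 cost=12
13. q=(1,9) nearest=7 d=4 new=(2,9) → blocked by [2,6]×[7,9], reject
14. q=(8,12) nearest=4 d=3 new=(8,12) → add node 8 parent=4 cost=12
15. q=(1,2) nearest=0 d=2 new=(1,2) → add node 9 parent=0 cost=2
16. q=(16,11) nearest=6 d=2 new=(16,11) → add node 10 parent=6 cost=17
17. q=(16,3) nearest=4 d=8 new=(11,6) → add node 11 parent=4 cost=12
18. q=(14,8) nearest=10 d=3 new=(14,8) → add node 12 parent=10 cost=20
19. q=(18,2) nearest=12 d=6 new=(17,5) → add node 13 parent=12 cost=23
20. q=(2,10) nearest=7 d=3 new=(2,10) → add node 14 parent=7 cost=15
21. q=(14,6) nearest=12 d=2 new=(14,6) → add node 15 parent=12 cost=22
22. q=(9,4) nearest=2 d=2 new=(9,4) → blocked by [7,10]×[4,6], reject

Node count: 16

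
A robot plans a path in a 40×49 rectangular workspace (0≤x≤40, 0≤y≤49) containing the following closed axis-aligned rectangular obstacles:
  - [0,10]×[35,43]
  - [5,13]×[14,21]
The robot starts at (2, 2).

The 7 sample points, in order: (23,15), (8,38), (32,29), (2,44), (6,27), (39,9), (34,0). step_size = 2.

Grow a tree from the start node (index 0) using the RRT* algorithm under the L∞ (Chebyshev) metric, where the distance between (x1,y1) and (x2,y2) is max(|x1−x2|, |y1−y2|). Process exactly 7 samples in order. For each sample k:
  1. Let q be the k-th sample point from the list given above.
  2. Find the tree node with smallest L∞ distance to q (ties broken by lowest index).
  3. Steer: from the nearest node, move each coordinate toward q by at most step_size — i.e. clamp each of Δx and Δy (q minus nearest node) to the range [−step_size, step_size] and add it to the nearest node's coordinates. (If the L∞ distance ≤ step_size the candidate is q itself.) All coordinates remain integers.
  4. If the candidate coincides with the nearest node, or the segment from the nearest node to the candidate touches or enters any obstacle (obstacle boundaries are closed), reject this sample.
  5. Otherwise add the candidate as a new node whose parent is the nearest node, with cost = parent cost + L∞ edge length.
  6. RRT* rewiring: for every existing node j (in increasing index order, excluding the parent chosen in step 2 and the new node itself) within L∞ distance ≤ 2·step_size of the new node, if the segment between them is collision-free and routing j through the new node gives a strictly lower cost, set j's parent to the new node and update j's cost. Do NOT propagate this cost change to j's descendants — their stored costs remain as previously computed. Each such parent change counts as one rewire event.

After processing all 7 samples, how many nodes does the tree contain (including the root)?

Node count: 8

1. q=(23,15) nearest=0 d=21 new=(4,4) → add node 1 parent=0 cost=2
2. q=(8,38) nearest=1 d=34 new=(6,6) → add node 2 parent=1 cost=4
3. q=(32,29) nearest=2 d=26 new=(8,8) → add node 3 parent=2 cost=6
4. q=(2,44) nearest=3 d=36 new=(6,10) → add node 4 parent=3 cost=8
5. q=(6,27) nearest=4 d=17 new=(6,12) → add node 5 parent=4 cost=10
6. q=(39,9) nearest=3 d=31 new=(10,9) → add node 6 parent=3 cost=8
7. q=(34,0) nearest=6 d=24 new=(12,7) → add node 7 parent=6 cost=10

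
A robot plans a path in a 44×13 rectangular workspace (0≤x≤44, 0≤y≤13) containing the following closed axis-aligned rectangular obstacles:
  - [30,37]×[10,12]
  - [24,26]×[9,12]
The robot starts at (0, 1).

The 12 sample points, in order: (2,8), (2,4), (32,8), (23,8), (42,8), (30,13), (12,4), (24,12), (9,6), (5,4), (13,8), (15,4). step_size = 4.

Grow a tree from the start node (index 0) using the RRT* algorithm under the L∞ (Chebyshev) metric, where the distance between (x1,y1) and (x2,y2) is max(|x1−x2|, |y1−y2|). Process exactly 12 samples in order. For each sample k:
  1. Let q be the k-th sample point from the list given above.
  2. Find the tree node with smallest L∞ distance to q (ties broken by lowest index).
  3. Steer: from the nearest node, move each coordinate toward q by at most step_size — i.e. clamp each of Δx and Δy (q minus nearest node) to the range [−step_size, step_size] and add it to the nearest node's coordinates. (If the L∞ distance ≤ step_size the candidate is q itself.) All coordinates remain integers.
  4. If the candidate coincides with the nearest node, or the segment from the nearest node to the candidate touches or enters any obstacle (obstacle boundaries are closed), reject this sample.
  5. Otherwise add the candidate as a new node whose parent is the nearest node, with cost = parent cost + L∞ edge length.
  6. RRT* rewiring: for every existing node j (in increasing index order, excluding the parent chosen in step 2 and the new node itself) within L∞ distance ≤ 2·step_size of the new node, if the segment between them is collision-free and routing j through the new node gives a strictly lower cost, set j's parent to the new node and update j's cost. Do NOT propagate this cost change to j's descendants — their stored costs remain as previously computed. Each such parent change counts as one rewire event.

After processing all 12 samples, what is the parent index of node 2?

1. q=(2,8) nearest=0 d=7 new=(2,5) → add node 1 parent=0 cost=4
2. q=(2,4) nearest=1 d=1 new=(2,4) → add node 2 parent=1 cost=5
3. q=(32,8) nearest=1 d=30 new=(6,8) → add node 3 parent=1 cost=8
4. q=(23,8) nearest=3 d=17 new=(10,8) → add node 4 parent=3 cost=12
5. q=(42,8) nearest=4 d=32 new=(14,8) → add node 5 parent=4 cost=16
6. q=(30,13) nearest=5 d=16 new=(18,12) → add node 6 parent=5 cost=20
7. q=(12,4) nearest=4 d=4 new=(12,4) → add node 7 parent=4 cost=16
8. q=(24,12) nearest=6 d=6 new=(22,12) → add node 8 parent=6 cost=24
9. q=(9,6) nearest=4 d=2 new=(9,6) → add node 9 parent=4 cost=14
10. q=(5,4) nearest=1 d=3 new=(5,4) → add node 10 parent=1 cost=7; rewire 7→10 (14<16); rewire 9→10 (11<14)
11. q=(13,8) nearest=5 d=1 new=(13,8) → add node 11 parent=5 cost=17
12. q=(15,4) nearest=7 d=3 new=(15,4) → add node 12 parent=7 cost=17

Parent of node 2: 1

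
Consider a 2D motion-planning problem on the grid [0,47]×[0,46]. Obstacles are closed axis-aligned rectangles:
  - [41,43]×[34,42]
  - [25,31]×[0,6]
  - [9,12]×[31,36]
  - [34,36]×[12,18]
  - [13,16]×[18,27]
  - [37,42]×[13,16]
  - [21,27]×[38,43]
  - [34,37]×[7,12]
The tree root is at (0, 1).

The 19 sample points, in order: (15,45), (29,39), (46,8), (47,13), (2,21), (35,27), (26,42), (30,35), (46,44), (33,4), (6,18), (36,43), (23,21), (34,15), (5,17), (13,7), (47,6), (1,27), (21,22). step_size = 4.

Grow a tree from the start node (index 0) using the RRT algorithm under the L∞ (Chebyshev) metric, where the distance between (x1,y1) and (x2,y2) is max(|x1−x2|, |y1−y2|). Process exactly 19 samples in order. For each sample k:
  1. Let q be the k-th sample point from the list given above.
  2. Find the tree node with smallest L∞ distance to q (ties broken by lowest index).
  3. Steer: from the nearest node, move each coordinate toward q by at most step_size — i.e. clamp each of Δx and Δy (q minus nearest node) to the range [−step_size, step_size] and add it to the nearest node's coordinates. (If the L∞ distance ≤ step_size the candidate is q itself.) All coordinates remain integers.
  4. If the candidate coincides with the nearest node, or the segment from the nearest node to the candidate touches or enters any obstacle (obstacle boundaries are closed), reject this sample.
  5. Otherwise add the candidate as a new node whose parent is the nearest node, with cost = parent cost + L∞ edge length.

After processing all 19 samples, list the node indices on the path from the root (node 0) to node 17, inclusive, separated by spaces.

1. q=(15,45) nearest=0 d=44 new=(4,5) → add node 1 parent=0 cost=4
2. q=(29,39) nearest=1 d=34 new=(8,9) → add node 2 parent=1 cost=8
3. q=(46,8) nearest=2 d=38 new=(12,8) → add node 3 parent=2 cost=12
4. q=(47,13) nearest=3 d=35 new=(16,12) → add node 4 parent=3 cost=16
5. q=(2,21) nearest=2 d=12 new=(4,13) → add node 5 parent=2 cost=12
6. q=(35,27) nearest=4 d=19 new=(20,16) → add node 6 parent=4 cost=20
7. q=(26,42) nearest=6 d=26 new=(24,20) → add node 7 parent=6 cost=24
8. q=(30,35) nearest=7 d=15 new=(28,24) → add node 8 parent=7 cost=28
9. q=(46,44) nearest=8 d=20 new=(32,28) → add node 9 parent=8 cost=32
10. q=(33,4) nearest=6 d=13 new=(24,12) → add node 10 parent=6 cost=24
11. q=(6,18) nearest=5 d=5 new=(6,17) → add node 11 parent=5 cost=16
12. q=(36,43) nearest=9 d=15 new=(36,32) → add node 12 parent=9 cost=36
13. q=(23,21) nearest=7 d=1 new=(23,21) → add node 13 parent=7 cost=25
14. q=(34,15) nearest=8 d=9 new=(32,20) → add node 14 parent=8 cost=32
15. q=(5,17) nearest=11 d=1 new=(5,17) → add node 15 parent=11 cost=17
16. q=(13,7) nearest=3 d=1 new=(13,7) → add node 16 parent=3 cost=13
17. q=(47,6) nearest=14 d=15 new=(36,16) → blocked by [34,36]×[12,18], reject
18. q=(1,27) nearest=11 d=10 new=(2,21) → add node 17 parent=11 cost=20
19. q=(21,22) nearest=13 d=2 new=(21,22) → add node 18 parent=13 cost=27

Path: 0 1 2 5 11 17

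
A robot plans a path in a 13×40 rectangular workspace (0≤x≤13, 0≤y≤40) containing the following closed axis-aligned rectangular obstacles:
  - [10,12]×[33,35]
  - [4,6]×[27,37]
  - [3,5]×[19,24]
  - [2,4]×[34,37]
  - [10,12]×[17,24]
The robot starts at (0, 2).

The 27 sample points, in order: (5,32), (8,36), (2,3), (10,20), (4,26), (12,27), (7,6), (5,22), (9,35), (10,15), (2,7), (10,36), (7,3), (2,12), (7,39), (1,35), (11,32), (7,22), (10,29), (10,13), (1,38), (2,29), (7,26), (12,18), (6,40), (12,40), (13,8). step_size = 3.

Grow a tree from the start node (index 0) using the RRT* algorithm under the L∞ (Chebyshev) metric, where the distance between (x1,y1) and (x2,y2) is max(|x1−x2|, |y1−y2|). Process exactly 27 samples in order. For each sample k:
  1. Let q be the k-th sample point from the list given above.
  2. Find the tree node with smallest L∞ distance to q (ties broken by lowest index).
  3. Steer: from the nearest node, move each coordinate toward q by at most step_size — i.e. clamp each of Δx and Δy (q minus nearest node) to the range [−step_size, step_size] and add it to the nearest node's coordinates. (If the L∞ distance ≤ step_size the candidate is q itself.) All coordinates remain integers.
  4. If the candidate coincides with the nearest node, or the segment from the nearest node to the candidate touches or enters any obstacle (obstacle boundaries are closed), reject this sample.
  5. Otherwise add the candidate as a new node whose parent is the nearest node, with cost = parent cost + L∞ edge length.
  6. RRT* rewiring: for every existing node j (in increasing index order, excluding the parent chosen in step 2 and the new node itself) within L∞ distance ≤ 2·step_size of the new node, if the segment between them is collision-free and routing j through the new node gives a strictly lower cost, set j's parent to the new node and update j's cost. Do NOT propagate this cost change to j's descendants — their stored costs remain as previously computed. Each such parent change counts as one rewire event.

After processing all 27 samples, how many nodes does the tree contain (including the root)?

Node count: 24

1. q=(5,32) nearest=0 d=30 new=(3,5) → add node 1 parent=0 cost=3
2. q=(8,36) nearest=1 d=31 new=(6,8) → add node 2 parent=1 cost=6
3. q=(2,3) nearest=0 d=2 new=(2,3) → add node 3 parent=0 cost=2
4. q=(10,20) nearest=2 d=12 new=(9,11) → add node 4 parent=2 cost=9
5. q=(4,26) nearest=4 d=15 new=(6,14) → add node 5 parent=4 cost=12
6. q=(12,27) nearest=5 d=13 new=(9,17) → add node 6 parent=5 cost=15
7. q=(7,6) nearest=2 d=2 new=(7,6) → add node 7 parent=2 cost=8
8. q=(5,22) nearest=6 d=5 new=(6,20) → add node 8 parent=6 cost=18
9. q=(9,35) nearest=8 d=15 new=(9,23) → add node 9 parent=8 cost=21
10. q=(10,15) nearest=6 d=2 new=(10,15) → add node 10 parent=6 cost=17
11. q=(2,7) nearest=1 d=2 new=(2,7) → add node 11 parent=1 cost=5
12. q=(10,36) nearest=9 d=13 new=(10,26) → add node 12 parent=9 cost=24
13. q=(7,3) nearest=7 d=3 new=(7,3) → add node 13 parent=7 cost=11
14. q=(2,12) nearest=2 d=4 new=(3,11) → add node 14 parent=2 cost=9
15. q=(7,39) nearest=12 d=13 new=(7,29) → add node 15 parent=12 cost=27
16. q=(1,35) nearest=15 d=6 new=(4,32) → blocked by [4,6]×[27,37], reject
17. q=(11,32) nearest=15 d=4 new=(10,32) → add node 16 parent=15 cost=30
18. q=(7,22) nearest=8 d=2 new=(7,22) → add node 17 parent=8 cost=20
19. q=(10,29) nearest=12 d=3 new=(10,29) → add node 18 parent=12 cost=27
20. q=(10,13) nearest=4 d=2 new=(10,13) → add node 19 parent=4 cost=11; rewire 10→19 (13<17)
21. q=(1,38) nearest=15 d=9 new=(4,32) → blocked by [4,6]×[27,37], reject
22. q=(2,29) nearest=15 d=5 new=(4,29) → blocked by [4,6]×[27,37], reject
23. q=(7,26) nearest=9 d=3 new=(7,26) → add node 20 parent=9 cost=24
24. q=(12,18) nearest=6 d=3 new=(12,18) → blocked by [10,12]×[17,24], reject
25. q=(6,40) nearest=16 d=8 new=(7,35) → add node 21 parent=16 cost=33
26. q=(12,40) nearest=21 d=5 new=(10,38) → add node 22 parent=21 cost=36
27. q=(13,8) nearest=4 d=4 new=(12,8) → add node 23 parent=4 cost=12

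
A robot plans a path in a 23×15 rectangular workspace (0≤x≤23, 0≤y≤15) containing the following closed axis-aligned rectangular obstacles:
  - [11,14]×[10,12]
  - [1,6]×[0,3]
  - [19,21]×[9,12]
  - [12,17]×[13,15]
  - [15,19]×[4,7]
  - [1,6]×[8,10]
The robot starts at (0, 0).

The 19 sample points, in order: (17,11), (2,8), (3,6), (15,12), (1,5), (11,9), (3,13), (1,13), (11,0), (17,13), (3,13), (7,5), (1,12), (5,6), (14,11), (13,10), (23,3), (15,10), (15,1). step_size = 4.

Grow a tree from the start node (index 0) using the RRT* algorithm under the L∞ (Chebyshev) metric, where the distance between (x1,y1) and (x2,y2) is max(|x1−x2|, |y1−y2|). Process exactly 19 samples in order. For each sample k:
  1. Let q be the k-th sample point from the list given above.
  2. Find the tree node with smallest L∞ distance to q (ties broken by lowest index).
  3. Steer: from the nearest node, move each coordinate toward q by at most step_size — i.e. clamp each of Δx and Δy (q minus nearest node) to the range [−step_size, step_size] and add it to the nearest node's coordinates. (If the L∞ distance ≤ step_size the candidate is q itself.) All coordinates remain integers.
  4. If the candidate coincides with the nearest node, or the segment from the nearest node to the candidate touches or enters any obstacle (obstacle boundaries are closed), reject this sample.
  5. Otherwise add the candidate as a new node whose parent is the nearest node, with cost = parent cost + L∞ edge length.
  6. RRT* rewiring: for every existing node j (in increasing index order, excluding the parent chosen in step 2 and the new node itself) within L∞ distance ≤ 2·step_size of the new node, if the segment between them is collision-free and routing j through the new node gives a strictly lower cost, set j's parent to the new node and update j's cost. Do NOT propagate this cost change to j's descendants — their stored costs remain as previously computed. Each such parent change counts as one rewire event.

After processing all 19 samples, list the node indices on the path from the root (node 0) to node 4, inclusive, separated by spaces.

1. q=(17,11) nearest=0 d=17 new=(4,4) → blocked by [1,6]×[0,3], reject
2. q=(2,8) nearest=0 d=8 new=(2,4) → blocked by [1,6]×[0,3], reject
3. q=(3,6) nearest=0 d=6 new=(3,4) → blocked by [1,6]×[0,3], reject
4. q=(15,12) nearest=0 d=15 new=(4,4) → blocked by [1,6]×[0,3], reject
5. q=(1,5) nearest=0 d=5 new=(1,4) → add node 1 parent=0 cost=4
6. q=(11,9) nearest=1 d=10 new=(5,8) → blocked by [1,6]×[8,10], reject
7. q=(3,13) nearest=1 d=9 new=(3,8) → blocked by [1,6]×[8,10], reject
8. q=(1,13) nearest=1 d=9 new=(1,8) → blocked by [1,6]×[8,10], reject
9. q=(11,0) nearest=1 d=10 new=(5,0) → blocked by [1,6]×[0,3], reject
10. q=(17,13) nearest=1 d=16 new=(5,8) → blocked by [1,6]×[8,10], reject
11. q=(3,13) nearest=1 d=9 new=(3,8) → blocked by [1,6]×[8,10], reject
12. q=(7,5) nearest=1 d=6 new=(5,5) → add node 2 parent=1 cost=8
13. q=(1,12) nearest=2 d=7 new=(1,9) → blocked by [1,6]×[8,10], reject
14. q=(5,6) nearest=2 d=1 new=(5,6) → add node 3 parent=2 cost=9
15. q=(14,11) nearest=2 d=9 new=(9,9) → add node 4 parent=2 cost=12
16. q=(13,10) nearest=4 d=4 new=(13,10) → blocked by [11,14]×[10,12], reject
17. q=(23,3) nearest=4 d=14 new=(13,5) → add node 5 parent=4 cost=16
18. q=(15,10) nearest=5 d=5 new=(15,9) → add node 6 parent=5 cost=20
19. q=(15,1) nearest=5 d=4 new=(15,1) → add node 7 parent=5 cost=20

Path: 0 1 2 4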